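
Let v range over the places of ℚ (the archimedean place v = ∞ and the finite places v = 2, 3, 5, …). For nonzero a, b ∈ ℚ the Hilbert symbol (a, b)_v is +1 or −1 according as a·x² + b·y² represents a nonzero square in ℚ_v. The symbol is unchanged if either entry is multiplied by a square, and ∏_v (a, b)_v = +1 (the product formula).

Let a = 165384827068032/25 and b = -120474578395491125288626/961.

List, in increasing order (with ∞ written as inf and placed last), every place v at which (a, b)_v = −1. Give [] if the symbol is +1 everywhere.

Mod squares: a ≡ 92378, b ≡ -34. Check v ∈ {∞, 2, 3, 5, 11, 13, 17, 19, 31, 41, 43}.
v=41: a=41^2·(≡18), b=41^2·(≡14) mod 41; (18|41)=+1, (14|41)=-1; (−1)^{2·2·20}·(+1)^2·(-1)^2 = +1.
v=11: a=11^1·(≡5), b=11^2·(≡8) mod 11; (5|11)=+1, (8|11)=-1; (−1)^{1·2·5}·(+1)^2·(-1)^1 = -1.
v=3: a=3^2·(≡2), b=3^0·(≡2) mod 3; (2|3)=-1, (2|3)=-1; (−1)^{2·0·1}·(-1)^0·(-1)^2 = +1.
v=43: a=43^2·(≡14), b=43^4·(≡25) mod 43; (14|43)=+1, (25|43)=+1; (−1)^{2·4·21}·(+1)^4·(+1)^2 = +1.
v=31: a=31^0·(≡3), b=31^-2·(≡10) mod 31; (3|31)=-1, (10|31)=+1; (−1)^{0·-2·15}·(-1)^-2·(+1)^0 = +1.
v=2: v_2(a)=7, v_2(b)=1; units ≡ 5, 7 (mod 8); ε·ε+αω+βω = 0·1+7·0+1·1 ≡ 1  ⇒  (a,b)_2 = -1.
v=5: a=5^-2·(≡2), b=5^0·(≡4) mod 5; (2|5)=-1, (4|5)=+1; (−1)^{-2·0·2}·(-1)^0·(+1)^-2 = +1.
v=19: a=19^1·(≡6), b=19^2·(≡17) mod 19; (6|19)=+1, (17|19)=+1; (−1)^{1·2·9}·(+1)^2·(+1)^1 = +1.
v=17: a=17^1·(≡12), b=17^5·(≡13) mod 17; (12|17)=-1, (13|17)=+1; (−1)^{1·5·8}·(-1)^5·(+1)^1 = -1.
v=13: a=13^1·(≡6), b=13^2·(≡5) mod 13; (6|13)=-1, (5|13)=-1; (−1)^{1·2·6}·(-1)^2·(-1)^1 = -1.
v=∞: 92378 > 0 and -34 < 0  ⇒  (a,b)_∞ = +1.
(92378, -34 / ℚ) ramifies at {2, 11, 13, 17}: a division algebra.

[2, 11, 13, 17]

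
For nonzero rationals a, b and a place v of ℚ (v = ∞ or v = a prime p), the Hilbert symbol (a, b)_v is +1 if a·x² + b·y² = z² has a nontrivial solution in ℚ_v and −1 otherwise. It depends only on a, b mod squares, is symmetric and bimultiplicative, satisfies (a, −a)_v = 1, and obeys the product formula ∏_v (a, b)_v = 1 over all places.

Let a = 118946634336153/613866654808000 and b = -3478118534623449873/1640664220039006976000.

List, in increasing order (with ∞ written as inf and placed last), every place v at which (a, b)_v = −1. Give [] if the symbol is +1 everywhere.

Mod squares: a ≡ 850135, b ≡ -1700270. Check v ∈ {∞, 2, 3, 5, 11, 13, 17, 19, 29, 41}.
v=11: a=11^-1·(≡8), b=11^-1·(≡10) mod 11; (8|11)=-1, (10|11)=-1; (−1)^{-1·-1·5}·(-1)^-1·(-1)^-1 = -1.
v=∞: 850135 > 0 and -1700270 < 0  ⇒  (a,b)_∞ = +1.
v=41: a=41^1·(≡3), b=41^1·(≡28) mod 41; (3|41)=-1, (28|41)=-1; (−1)^{1·1·20}·(-1)^1·(-1)^1 = +1.
v=29: a=29^1·(≡28), b=29^1·(≡3) mod 29; (28|29)=+1, (3|29)=-1; (−1)^{1·1·14}·(+1)^1·(-1)^1 = -1.
v=2: v_2(a)=-6, v_2(b)=-11; units ≡ 7, 1 (mod 8); ε·ε+αω+βω = 1·0+-6·0+-11·0 ≡ 0  ⇒  (a,b)_2 = +1.
v=13: a=13^1·(≡5), b=13^1·(≡3) mod 13; (5|13)=-1, (3|13)=+1; (−1)^{1·1·6}·(-1)^1·(+1)^1 = -1.
v=3: a=3^10·(≡1), b=3^14·(≡1) mod 3; (1|3)=+1, (1|3)=+1; (−1)^{10·14·1}·(+1)^14·(+1)^10 = +1.
v=17: a=17^-8·(≡13), b=17^-12·(≡15) mod 17; (13|17)=+1, (15|17)=+1; (−1)^{-8·-12·8}·(+1)^-12·(+1)^-8 = +1.
v=19: a=19^4·(≡2), b=19^6·(≡10) mod 19; (2|19)=-1, (10|19)=-1; (−1)^{4·6·9}·(-1)^6·(-1)^4 = +1.
v=5: a=5^-3·(≡2), b=5^-3·(≡4) mod 5; (2|5)=-1, (4|5)=+1; (−1)^{-3·-3·2}·(-1)^-3·(+1)^-3 = -1.
|Ram(850135, -1700270)| = 4, even; anisotropic at {5, 11, 13, 29}.

[5, 11, 13, 29]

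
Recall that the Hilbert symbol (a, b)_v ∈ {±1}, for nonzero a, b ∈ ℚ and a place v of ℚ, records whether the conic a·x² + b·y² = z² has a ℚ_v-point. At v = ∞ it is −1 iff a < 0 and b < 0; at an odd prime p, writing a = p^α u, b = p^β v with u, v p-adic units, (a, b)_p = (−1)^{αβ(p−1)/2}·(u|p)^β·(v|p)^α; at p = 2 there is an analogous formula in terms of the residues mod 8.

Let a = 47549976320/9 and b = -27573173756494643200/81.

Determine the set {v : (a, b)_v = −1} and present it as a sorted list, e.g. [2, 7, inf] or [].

Mod squares: a ≡ 2255, b ≡ -82. Check v ∈ {∞, 2, 3, 5, 7, 11, 41}.
v=3: a=3^-2·(≡2), b=3^-4·(≡2) mod 3; (2|3)=-1, (2|3)=-1; (−1)^{-2·-4·1}·(-1)^-4·(-1)^-2 = +1.
v=7: a=7^2·(≡2), b=7^4·(≡2) mod 7; (2|7)=+1, (2|7)=+1; (−1)^{2·4·3}·(+1)^4·(+1)^2 = +1.
v=41: a=41^3·(≡6), b=41^5·(≡23) mod 41; (6|41)=-1, (23|41)=+1; (−1)^{3·5·20}·(-1)^5·(+1)^3 = -1.
v=11: a=11^1·(≡6), b=11^2·(≡6) mod 11; (6|11)=-1, (6|11)=-1; (−1)^{1·2·5}·(-1)^2·(-1)^1 = -1.
v=∞: 2255 > 0 and -82 < 0  ⇒  (a,b)_∞ = +1.
v=2: v_2(a)=8, v_2(b)=15; units ≡ 7, 7 (mod 8); ε·ε+αω+βω = 1·1+8·0+15·0 ≡ 1  ⇒  (a,b)_2 = -1.
v=5: a=5^1·(≡1), b=5^2·(≡2) mod 5; (1|5)=+1, (2|5)=-1; (−1)^{1·2·2}·(+1)^2·(-1)^1 = -1.
(2255, -82 / ℚ) ramifies at {2, 5, 11, 41}: a division algebra.

[2, 5, 11, 41]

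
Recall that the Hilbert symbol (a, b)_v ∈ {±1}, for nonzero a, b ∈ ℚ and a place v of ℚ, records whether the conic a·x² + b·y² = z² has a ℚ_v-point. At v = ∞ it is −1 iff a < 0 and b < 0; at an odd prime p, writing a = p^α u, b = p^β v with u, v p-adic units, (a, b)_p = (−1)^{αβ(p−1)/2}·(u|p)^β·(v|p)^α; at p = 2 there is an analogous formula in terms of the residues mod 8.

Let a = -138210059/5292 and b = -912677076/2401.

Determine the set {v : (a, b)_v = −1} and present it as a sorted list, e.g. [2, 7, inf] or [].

[2, 23, 37, inf]

Mod squares: a ≡ -2553, b ≡ -26381. Check v ∈ {∞, 2, 3, 7, 13, 23, 31, 37}.
v=7: a=7^-2·(≡2), b=7^-4·(≡4) mod 7; (2|7)=+1, (4|7)=+1; (−1)^{-2·-4·3}·(+1)^-4·(+1)^-2 = +1.
v=3: a=3^-3·(≡1), b=3^2·(≡1) mod 3; (1|3)=+1, (1|3)=+1; (−1)^{-3·2·1}·(+1)^2·(+1)^-3 = +1.
v=∞: -2553 < 0 and -26381 < 0  ⇒  (a,b)_∞ = -1.
v=31: a=31^2·(≡8), b=31^3·(≡26) mod 31; (8|31)=+1, (26|31)=-1; (−1)^{2·3·15}·(+1)^3·(-1)^2 = +1.
v=2: v_2(a)=-2, v_2(b)=2; units ≡ 7, 3 (mod 8); ε·ε+αω+βω = 1·1+-2·1+2·0 ≡ 1  ⇒  (a,b)_2 = -1.
v=13: a=13^2·(≡6), b=13^0·(≡3) mod 13; (6|13)=-1, (3|13)=+1; (−1)^{2·0·6}·(-1)^0·(+1)^2 = +1.
v=23: a=23^1·(≡4), b=23^1·(≡9) mod 23; (4|23)=+1, (9|23)=+1; (−1)^{1·1·11}·(+1)^1·(+1)^1 = -1.
v=37: a=37^1·(≡2), b=37^1·(≡21) mod 37; (2|37)=-1, (21|37)=+1; (−1)^{1·1·18}·(-1)^1·(+1)^1 = -1.
Ram(-2553, -26381) = {2, 23, 37, ∞}; no ℚ_2-point on the conic.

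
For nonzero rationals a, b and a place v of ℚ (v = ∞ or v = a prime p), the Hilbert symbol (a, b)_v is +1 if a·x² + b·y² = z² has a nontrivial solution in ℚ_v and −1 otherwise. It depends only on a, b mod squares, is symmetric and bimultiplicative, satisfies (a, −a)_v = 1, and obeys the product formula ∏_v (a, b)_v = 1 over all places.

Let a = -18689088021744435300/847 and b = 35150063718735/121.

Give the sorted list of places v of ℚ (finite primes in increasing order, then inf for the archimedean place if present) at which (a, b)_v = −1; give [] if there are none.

Mod squares: a ≡ -4991, b ≡ 1015. Check v ∈ {∞, 2, 3, 5, 7, 11, 23, 29, 31}.
v=29: a=29^4·(≡12), b=29^3·(≡13) mod 29; (12|29)=-1, (13|29)=+1; (−1)^{4·3·14}·(-1)^3·(+1)^4 = -1.
v=11: a=11^-2·(≡4), b=11^-2·(≡9) mod 11; (4|11)=+1, (9|11)=+1; (−1)^{-2·-2·5}·(+1)^-2·(+1)^-2 = +1.
v=3: a=3^6·(≡1), b=3^4·(≡1) mod 3; (1|3)=+1, (1|3)=+1; (−1)^{6·4·1}·(+1)^4·(+1)^6 = +1.
v=7: a=7^-1·(≡1), b=7^1·(≡3) mod 7; (1|7)=+1, (3|7)=-1; (−1)^{-1·1·3}·(+1)^1·(-1)^-1 = +1.
v=∞: -4991 < 0 and 1015 > 0  ⇒  (a,b)_∞ = +1.
v=31: a=31^3·(≡9), b=31^2·(≡23) mod 31; (9|31)=+1, (23|31)=-1; (−1)^{3·2·15}·(+1)^2·(-1)^3 = -1.
v=5: a=5^2·(≡4), b=5^1·(≡2) mod 5; (4|5)=+1, (2|5)=-1; (−1)^{2·1·2}·(+1)^1·(-1)^2 = +1.
v=23: a=23^3·(≡18), b=23^2·(≡1) mod 23; (18|23)=+1, (1|23)=+1; (−1)^{3·2·11}·(+1)^2·(+1)^3 = +1.
v=2: v_2(a)=2, v_2(b)=0; units ≡ 1, 7 (mod 8); ε·ε+αω+βω = 0·1+2·0+0·0 ≡ 0  ⇒  (a,b)_2 = +1.
Ram(-4991, 1015) = {29, 31}; no ℚ_29-point on the conic.

[29, 31]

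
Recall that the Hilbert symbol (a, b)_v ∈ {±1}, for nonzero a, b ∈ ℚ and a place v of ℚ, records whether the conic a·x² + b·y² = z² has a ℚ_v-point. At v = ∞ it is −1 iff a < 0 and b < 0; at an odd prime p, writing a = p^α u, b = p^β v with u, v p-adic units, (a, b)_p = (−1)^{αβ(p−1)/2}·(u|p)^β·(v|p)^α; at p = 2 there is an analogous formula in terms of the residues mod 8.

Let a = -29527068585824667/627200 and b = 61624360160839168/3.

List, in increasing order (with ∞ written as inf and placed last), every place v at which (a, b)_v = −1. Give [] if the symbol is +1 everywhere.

[2, 3]

Mod squares: a ≡ -646, b ≡ 66. Check v ∈ {∞, 2, 3, 5, 7, 11, 13, 17, 19, 23}.
v=13: a=13^2·(≡3), b=13^0·(≡10) mod 13; (3|13)=+1, (10|13)=+1; (−1)^{2·0·6}·(+1)^0·(+1)^2 = +1.
v=3: a=3^4·(≡2), b=3^-1·(≡1) mod 3; (2|3)=-1, (1|3)=+1; (−1)^{4·-1·1}·(-1)^-1·(+1)^4 = -1.
v=∞: -646 < 0 and 66 > 0  ⇒  (a,b)_∞ = +1.
v=11: a=11^2·(≡5), b=11^3·(≡6) mod 11; (5|11)=+1, (6|11)=-1; (−1)^{2·3·5}·(+1)^3·(-1)^2 = +1.
v=2: v_2(a)=-9, v_2(b)=9; units ≡ 5, 1 (mod 8); ε·ε+αω+βω = 0·0+-9·0+9·1 ≡ 1  ⇒  (a,b)_2 = -1.
v=23: a=23^2·(≡7), b=23^0·(≡10) mod 23; (7|23)=-1, (10|23)=-1; (−1)^{2·0·11}·(-1)^0·(-1)^2 = +1.
v=5: a=5^-2·(≡1), b=5^0·(≡1) mod 5; (1|5)=+1, (1|5)=+1; (−1)^{-2·0·2}·(+1)^0·(+1)^-2 = +1.
v=17: a=17^3·(≡4), b=17^2·(≡15) mod 17; (4|17)=+1, (15|17)=+1; (−1)^{3·2·8}·(+1)^2·(+1)^3 = +1.
v=19: a=19^3·(≡16), b=19^4·(≡16) mod 19; (16|19)=+1, (16|19)=+1; (−1)^{3·4·9}·(+1)^4·(+1)^3 = +1.
v=7: a=7^-2·(≡6), b=7^4·(≡6) mod 7; (6|7)=-1, (6|7)=-1; (−1)^{-2·4·3}·(-1)^4·(-1)^-2 = +1.
|Ram(-646, 66)| = 2, even; anisotropic at {2, 3}.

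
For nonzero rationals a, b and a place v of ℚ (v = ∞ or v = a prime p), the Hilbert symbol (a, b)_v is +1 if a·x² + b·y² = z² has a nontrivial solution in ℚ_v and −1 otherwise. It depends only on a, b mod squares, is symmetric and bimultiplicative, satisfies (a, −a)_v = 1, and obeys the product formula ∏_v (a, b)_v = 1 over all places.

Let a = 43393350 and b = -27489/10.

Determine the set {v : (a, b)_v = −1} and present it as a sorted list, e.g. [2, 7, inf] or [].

[2, 11, 13, 17]

Mod squares: a ≡ 6006, b ≡ -5610. Check v ∈ {∞, 2, 3, 5, 7, 11, 13, 17}.
v=3: a=3^1·(≡1), b=3^1·(≡2) mod 3; (1|3)=+1, (2|3)=-1; (−1)^{1·1·1}·(+1)^1·(-1)^1 = +1.
v=17: a=17^2·(≡6), b=17^1·(≡10) mod 17; (6|17)=-1, (10|17)=-1; (−1)^{2·1·8}·(-1)^1·(-1)^2 = -1.
v=13: a=13^1·(≡5), b=13^0·(≡11) mod 13; (5|13)=-1, (11|13)=-1; (−1)^{1·0·6}·(-1)^0·(-1)^1 = -1.
v=2: v_2(a)=1, v_2(b)=-1; units ≡ 3, 3 (mod 8); ε·ε+αω+βω = 1·1+1·1+-1·1 ≡ 1  ⇒  (a,b)_2 = -1.
v=7: a=7^1·(≡4), b=7^2·(≡2) mod 7; (4|7)=+1, (2|7)=+1; (−1)^{1·2·3}·(+1)^2·(+1)^1 = +1.
v=5: a=5^2·(≡4), b=5^-1·(≡3) mod 5; (4|5)=+1, (3|5)=-1; (−1)^{2·-1·2}·(+1)^-1·(-1)^2 = +1.
v=∞: 6006 > 0 and -5610 < 0  ⇒  (a,b)_∞ = +1.
v=11: a=11^1·(≡8), b=11^1·(≡2) mod 11; (8|11)=-1, (2|11)=-1; (−1)^{1·1·5}·(-1)^1·(-1)^1 = -1.
Ram(6006, -5610) = {2, 11, 13, 17}; no ℚ_2-point on the conic.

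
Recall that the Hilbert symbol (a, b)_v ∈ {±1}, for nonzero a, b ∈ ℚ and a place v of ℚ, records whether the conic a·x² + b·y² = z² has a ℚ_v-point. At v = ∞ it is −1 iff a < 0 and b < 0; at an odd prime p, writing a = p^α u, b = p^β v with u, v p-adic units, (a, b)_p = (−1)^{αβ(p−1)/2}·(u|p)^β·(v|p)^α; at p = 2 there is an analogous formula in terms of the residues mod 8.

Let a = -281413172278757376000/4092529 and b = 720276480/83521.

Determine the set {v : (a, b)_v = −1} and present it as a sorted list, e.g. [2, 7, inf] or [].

[2, 5]

(a, b) ≡ (-36685, 1595) mod (ℚ^×)²; places V = {2, 3, 5, 7, 11, 13, 17, 23, 29, ∞}.
(a,b)_7: α=-2, u≡1; β=2, v≡6 (mod 7); (1|7)=+1, (6|7)=-1; sign (−1)^0·+1^2·-1^-2 = +1.
(a,b)_5: α=3, u≡3; β=1, v≡1 (mod 5); (3|5)=-1, (1|5)=+1; sign (−1)^0·-1^1·+1^3 = -1.
(a,b)_3: α=2, u≡2; β=2, v≡2 (mod 3); (2|3)=-1, (2|3)=-1; sign (−1)^0·-1^2·-1^2 = +1.
(a,b)_17: α=-4, u≡16; β=-4, v≡12 (mod 17); (16|17)=+1, (12|17)=-1; sign (−1)^0·+1^-4·-1^-4 = +1.
(a,b)_∞: sgn(-36685)=−, sgn(1595)=+, so +1.
(a,b)_13: α=2, u≡10; β=0, v≡3 (mod 13); (10|13)=+1, (3|13)=+1; sign (−1)^0·+1^0·+1^2 = +1.
(a,b)_2: α=14, β=10; u≡3, v≡3 (mod 8); ε(u)ε(v)=1·1, αω(v)=14·1, βω(u)=10·1; sum ≡ 1  ⇒  -1.
(a,b)_23: α=1, u≡10; β=0, v≡2 (mod 23); (10|23)=-1, (2|23)=+1; sign (−1)^0·-1^0·+1^1 = +1.
(a,b)_29: α=3, u≡19; β=1, v≡12 (mod 29); (19|29)=-1, (12|29)=-1; sign (−1)^0·-1^1·-1^3 = +1.
(a,b)_11: α=5, u≡1; β=1, v≡10 (mod 11); (1|11)=+1, (10|11)=-1; sign (−1)^1·+1^1·-1^5 = +1.
|Ram(-36685, 1595)| = 2, even; anisotropic at {2, 5}.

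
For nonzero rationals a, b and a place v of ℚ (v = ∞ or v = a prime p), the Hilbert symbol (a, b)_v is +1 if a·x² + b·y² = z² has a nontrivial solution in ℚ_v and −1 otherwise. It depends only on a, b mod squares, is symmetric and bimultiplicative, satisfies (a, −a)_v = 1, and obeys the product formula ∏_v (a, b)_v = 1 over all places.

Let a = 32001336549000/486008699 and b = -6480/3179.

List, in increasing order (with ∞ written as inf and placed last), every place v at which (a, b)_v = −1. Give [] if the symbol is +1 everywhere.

[5, 19]

(a, b) ≡ (64790, -55) mod (ℚ^×)²; places V = {2, 3, 5, 7, 11, 13, 17, 19, 23, 31, ∞}.
(a,b)_13: α=2, u≡8; β=0, v≡1 (mod 13); (8|13)=-1, (1|13)=+1; sign (−1)^0·-1^0·+1^2 = +1.
(a,b)_∞: sgn(64790)=+, sgn(-55)=−, so +1.
(a,b)_5: α=3, u≡3; β=1, v≡1 (mod 5); (3|5)=-1, (1|5)=+1; sign (−1)^0·-1^1·+1^3 = -1.
(a,b)_7: α=2, u≡5; β=0, v≡2 (mod 7); (5|7)=-1, (2|7)=+1; sign (−1)^0·-1^0·+1^2 = +1.
(a,b)_3: α=8, u≡2; β=4, v≡2 (mod 3); (2|3)=-1, (2|3)=-1; sign (−1)^0·-1^4·-1^8 = +1.
(a,b)_31: α=1, u≡23; β=0, v≡20 (mod 31); (23|31)=-1, (20|31)=+1; sign (−1)^0·-1^0·+1^1 = +1.
(a,b)_19: α=1, u≡17; β=0, v≡3 (mod 19); (17|19)=+1, (3|19)=-1; sign (−1)^0·+1^0·-1^1 = -1.
(a,b)_17: α=-4, u≡3; β=-2, v≡9 (mod 17); (3|17)=-1, (9|17)=+1; sign (−1)^0·-1^-2·+1^-4 = +1.
(a,b)_11: α=-1, u≡3; β=-1, v≡7 (mod 11); (3|11)=+1, (7|11)=-1; sign (−1)^1·+1^-1·-1^-1 = +1.
(a,b)_23: α=-2, u≡22; β=0, v≡15 (mod 23); (22|23)=-1, (15|23)=-1; sign (−1)^0·-1^0·-1^-2 = +1.
(a,b)_2: α=3, β=4; u≡3, v≡1 (mod 8); ε(u)ε(v)=1·0, αω(v)=3·0, βω(u)=4·1; sum ≡ 0  ⇒  +1.
(64790, -55 / ℚ) ramifies at {5, 19}: a division algebra.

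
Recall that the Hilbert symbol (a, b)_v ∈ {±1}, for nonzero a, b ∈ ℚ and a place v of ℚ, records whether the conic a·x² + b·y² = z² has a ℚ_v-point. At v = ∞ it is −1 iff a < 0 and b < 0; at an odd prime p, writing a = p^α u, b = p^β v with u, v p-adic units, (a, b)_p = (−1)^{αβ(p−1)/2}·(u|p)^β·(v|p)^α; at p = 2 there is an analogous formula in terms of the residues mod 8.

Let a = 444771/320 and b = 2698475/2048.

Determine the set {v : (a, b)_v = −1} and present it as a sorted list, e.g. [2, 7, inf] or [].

Mod squares: a ≡ 95, b ≡ 598. Check v ∈ {∞, 2, 3, 5, 13, 17, 19, 23}.
v=3: a=3^4·(≡2), b=3^0·(≡1) mod 3; (2|3)=-1, (1|3)=+1; (−1)^{4·0·1}·(-1)^0·(+1)^4 = +1.
v=∞: 95 > 0 and 598 > 0  ⇒  (a,b)_∞ = +1.
v=13: a=13^0·(≡10), b=13^1·(≡8) mod 13; (10|13)=+1, (8|13)=-1; (−1)^{0·1·6}·(+1)^1·(-1)^0 = +1.
v=19: a=19^1·(≡6), b=19^2·(≡17) mod 19; (6|19)=+1, (17|19)=+1; (−1)^{1·2·9}·(+1)^2·(+1)^1 = +1.
v=5: a=5^-1·(≡4), b=5^2·(≡3) mod 5; (4|5)=+1, (3|5)=-1; (−1)^{-1·2·2}·(+1)^2·(-1)^-1 = -1.
v=23: a=23^0·(≡13), b=23^1·(≡2) mod 23; (13|23)=+1, (2|23)=+1; (−1)^{0·1·11}·(+1)^1·(+1)^0 = +1.
v=17: a=17^2·(≡14), b=17^0·(≡6) mod 17; (14|17)=-1, (6|17)=-1; (−1)^{2·0·8}·(-1)^0·(-1)^2 = +1.
v=2: v_2(a)=-6, v_2(b)=-11; units ≡ 7, 3 (mod 8); ε·ε+αω+βω = 1·1+-6·1+-11·0 ≡ 1  ⇒  (a,b)_2 = -1.
|Ram(95, 598)| = 2, even; anisotropic at {2, 5}.

[2, 5]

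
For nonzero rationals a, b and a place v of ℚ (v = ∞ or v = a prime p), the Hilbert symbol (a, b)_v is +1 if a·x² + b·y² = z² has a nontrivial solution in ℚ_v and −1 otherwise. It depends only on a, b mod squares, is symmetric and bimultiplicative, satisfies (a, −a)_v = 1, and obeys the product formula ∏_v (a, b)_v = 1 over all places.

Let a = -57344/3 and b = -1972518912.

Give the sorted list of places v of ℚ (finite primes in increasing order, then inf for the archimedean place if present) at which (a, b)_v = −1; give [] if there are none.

Mod squares: a ≡ -42, b ≡ -273. Check v ∈ {∞, 2, 3, 7, 13}.
v=3: a=3^-1·(≡1), b=3^3·(≡2) mod 3; (1|3)=+1, (2|3)=-1; (−1)^{-1·3·1}·(+1)^3·(-1)^-1 = +1.
v=7: a=7^1·(≡4), b=7^3·(≡3) mod 7; (4|7)=+1, (3|7)=-1; (−1)^{1·3·3}·(+1)^3·(-1)^1 = +1.
v=2: v_2(a)=13, v_2(b)=14; units ≡ 3, 7 (mod 8); ε·ε+αω+βω = 1·1+13·0+14·1 ≡ 1  ⇒  (a,b)_2 = -1.
v=13: a=13^0·(≡4), b=13^1·(≡6) mod 13; (4|13)=+1, (6|13)=-1; (−1)^{0·1·6}·(+1)^1·(-1)^0 = +1.
v=∞: -42 < 0 and -273 < 0  ⇒  (a,b)_∞ = -1.
(-42, -273 / ℚ) ramifies at {2, ∞}: a division algebra.

[2, inf]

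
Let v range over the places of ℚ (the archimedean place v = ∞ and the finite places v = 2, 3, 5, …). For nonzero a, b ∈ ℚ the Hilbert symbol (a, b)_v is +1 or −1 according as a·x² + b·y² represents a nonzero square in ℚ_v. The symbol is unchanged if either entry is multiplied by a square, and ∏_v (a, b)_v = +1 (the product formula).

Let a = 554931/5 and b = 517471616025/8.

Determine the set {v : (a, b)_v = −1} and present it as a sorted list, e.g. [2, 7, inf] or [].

[5, 13]

(a, b) ≡ (34255, 2) mod (ℚ^×)²; places V = {2, 3, 5, 7, 13, 17, 31, ∞}.
(a,b)_2: α=0, β=-3; u≡7, v≡1 (mod 8); ε(u)ε(v)=1·0, αω(v)=0·0, βω(u)=-3·0; sum ≡ 0  ⇒  +1.
(a,b)_31: α=1, u≡9; β=2, v≡9 (mod 31); (9|31)=+1, (9|31)=+1; sign (−1)^0·+1^2·+1^1 = +1.
(a,b)_7: α=0, u≡4; β=2, v≡4 (mod 7); (4|7)=+1, (4|7)=+1; sign (−1)^0·+1^2·+1^0 = +1.
(a,b)_17: α=1, u≡4; β=2, v≡9 (mod 17); (4|17)=+1, (9|17)=+1; sign (−1)^0·+1^2·+1^1 = +1.
(a,b)_13: α=1, u≡12; β=2, v≡11 (mod 13); (12|13)=+1, (11|13)=-1; sign (−1)^0·+1^2·-1^1 = -1.
(a,b)_∞: sgn(34255)=+, sgn(2)=+, so +1.
(a,b)_3: α=4, u≡1; β=2, v≡2 (mod 3); (1|3)=+1, (2|3)=-1; sign (−1)^0·+1^2·-1^4 = +1.
(a,b)_5: α=-1, u≡1; β=2, v≡2 (mod 5); (1|5)=+1, (2|5)=-1; sign (−1)^0·+1^2·-1^-1 = -1.
(34255, 2 / ℚ) ramifies at {5, 13}: a division algebra.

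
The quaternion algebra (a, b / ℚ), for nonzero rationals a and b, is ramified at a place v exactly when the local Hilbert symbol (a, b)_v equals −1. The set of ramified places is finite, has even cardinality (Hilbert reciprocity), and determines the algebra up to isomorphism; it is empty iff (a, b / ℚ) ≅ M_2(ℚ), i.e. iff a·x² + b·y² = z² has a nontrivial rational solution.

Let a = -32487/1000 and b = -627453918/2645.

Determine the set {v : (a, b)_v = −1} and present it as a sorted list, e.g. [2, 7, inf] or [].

[5, 13, 29, inf]

Mod squares: a ≡ -6630, b ≡ -7113990. Check v ∈ {∞, 2, 3, 5, 7, 13, 17, 23, 29, 37}.
v=23: a=23^0·(≡22), b=23^-2·(≡4) mod 23; (22|23)=-1, (4|23)=+1; (−1)^{0·-2·11}·(-1)^-2·(+1)^0 = +1.
v=∞: -6630 < 0 and -7113990 < 0  ⇒  (a,b)_∞ = -1.
v=2: v_2(a)=-3, v_2(b)=1; units ≡ 5, 5 (mod 8); ε·ε+αω+βω = 0·0+-3·1+1·1 ≡ 0  ⇒  (a,b)_2 = +1.
v=37: a=37^0·(≡36), b=37^1·(≡8) mod 37; (36|37)=+1, (8|37)=-1; (−1)^{0·1·18}·(+1)^1·(-1)^0 = +1.
v=29: a=29^0·(≡14), b=29^1·(≡6) mod 29; (14|29)=-1, (6|29)=+1; (−1)^{0·1·14}·(-1)^1·(+1)^0 = -1.
v=7: a=7^2·(≡5), b=7^2·(≡5) mod 7; (5|7)=-1, (5|7)=-1; (−1)^{2·2·3}·(-1)^2·(-1)^2 = +1.
v=5: a=5^-3·(≡1), b=5^-1·(≡3) mod 5; (1|5)=+1, (3|5)=-1; (−1)^{-3·-1·2}·(+1)^-1·(-1)^-3 = -1.
v=17: a=17^1·(≡8), b=17^1·(≡2) mod 17; (8|17)=+1, (2|17)=+1; (−1)^{1·1·8}·(+1)^1·(+1)^1 = +1.
v=3: a=3^1·(≡1), b=3^3·(≡2) mod 3; (1|3)=+1, (2|3)=-1; (−1)^{1·3·1}·(+1)^3·(-1)^1 = +1.
v=13: a=13^1·(≡3), b=13^1·(≡2) mod 13; (3|13)=+1, (2|13)=-1; (−1)^{1·1·6}·(+1)^1·(-1)^1 = -1.
(-6630, -7113990 / ℚ) ramifies at {5, 13, 29, ∞}: a division algebra.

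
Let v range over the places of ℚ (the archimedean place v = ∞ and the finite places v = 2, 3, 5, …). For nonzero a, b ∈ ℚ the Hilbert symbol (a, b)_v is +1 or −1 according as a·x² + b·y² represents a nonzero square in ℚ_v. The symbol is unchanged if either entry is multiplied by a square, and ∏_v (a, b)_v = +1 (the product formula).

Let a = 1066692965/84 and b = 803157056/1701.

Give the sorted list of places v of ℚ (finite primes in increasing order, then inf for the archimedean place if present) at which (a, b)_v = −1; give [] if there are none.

(a, b) ≡ (10140585, 119301) mod (ℚ^×)²; places V = {2, 3, 5, 7, 13, 17, 19, 23, 47, ∞}.
(a,b)_5: α=1, u≡2; β=0, v≡1 (mod 5); (2|5)=-1, (1|5)=+1; sign (−1)^0·-1^0·+1^1 = +1.
(a,b)_47: α=2, u≡4; β=2, v≡20 (mod 47); (4|47)=+1, (20|47)=-1; sign (−1)^0·+1^2·-1^2 = +1.
(a,b)_17: α=1, u≡15; β=0, v≡12 (mod 17); (15|17)=+1, (12|17)=-1; sign (−1)^0·+1^0·-1^1 = -1.
(a,b)_∞: sgn(10140585)=+, sgn(119301)=+, so +1.
(a,b)_7: α=-1, u≡6; β=-1, v≡6 (mod 7); (6|7)=-1, (6|7)=-1; sign (−1)^1·-1^-1·-1^-1 = -1.
(a,b)_13: α=1, u≡8; β=1, v≡9 (mod 13); (8|13)=-1, (9|13)=+1; sign (−1)^0·-1^1·+1^1 = -1.
(a,b)_2: α=-2, β=6; u≡1, v≡5 (mod 8); ε(u)ε(v)=0·0, αω(v)=-2·1, βω(u)=6·0; sum ≡ 0  ⇒  +1.
(a,b)_23: α=1, u≡12; β=1, v≡16 (mod 23); (12|23)=+1, (16|23)=+1; sign (−1)^1·+1^1·+1^1 = -1.
(a,b)_19: α=1, u≡17; β=1, v≡11 (mod 19); (17|19)=+1, (11|19)=+1; sign (−1)^1·+1^1·+1^1 = -1.
(a,b)_3: α=-1, u≡2; β=-5, v≡2 (mod 3); (2|3)=-1, (2|3)=-1; sign (−1)^1·-1^-5·-1^-1 = -1.
(10140585, 119301 / ℚ) ramifies at {3, 7, 13, 17, 19, 23}: a division algebra.

[3, 7, 13, 17, 19, 23]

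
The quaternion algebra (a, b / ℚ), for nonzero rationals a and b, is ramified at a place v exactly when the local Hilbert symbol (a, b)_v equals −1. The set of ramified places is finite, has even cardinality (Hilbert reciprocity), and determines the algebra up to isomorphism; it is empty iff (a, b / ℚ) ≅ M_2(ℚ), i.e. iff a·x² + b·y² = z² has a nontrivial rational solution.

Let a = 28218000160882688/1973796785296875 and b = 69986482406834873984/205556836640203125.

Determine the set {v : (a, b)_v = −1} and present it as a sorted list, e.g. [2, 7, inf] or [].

[2, 11]

Mod squares: a ≡ 22, b ≡ 2002. Check v ∈ {∞, 2, 3, 5, 7, 11, 13, 17, 19}.
v=2: v_2(a)=15, v_2(b)=7; units ≡ 3, 1 (mod 8); ε·ε+αω+βω = 1·0+15·0+7·1 ≡ 1  ⇒  (a,b)_2 = -1.
v=5: a=5^-6·(≡2), b=5^-6·(≡3) mod 5; (2|5)=-1, (3|5)=-1; (−1)^{-6·-6·2}·(-1)^-6·(-1)^-6 = +1.
v=17: a=17^4·(≡6), b=17^6·(≡1) mod 17; (6|17)=-1, (1|17)=+1; (−1)^{4·6·8}·(-1)^6·(+1)^4 = +1.
v=19: a=19^2·(≡3), b=19^2·(≡16) mod 19; (3|19)=-1, (16|19)=+1; (−1)^{2·2·9}·(-1)^2·(+1)^2 = +1.
v=∞: 22 > 0 and 2002 > 0  ⇒  (a,b)_∞ = +1.
v=11: a=11^-1·(≡7), b=11^-1·(≡6) mod 11; (7|11)=-1, (6|11)=-1; (−1)^{-1·-1·5}·(-1)^-1·(-1)^-1 = -1.
v=13: a=13^4·(≡3), b=13^7·(≡7) mod 13; (3|13)=+1, (7|13)=-1; (−1)^{4·7·6}·(+1)^7·(-1)^4 = +1.
v=7: a=7^-4·(≡2), b=7^-3·(≡6) mod 7; (2|7)=+1, (6|7)=-1; (−1)^{-4·-3·3}·(+1)^-3·(-1)^-4 = +1.
v=3: a=3^-14·(≡1), b=3^-20·(≡1) mod 3; (1|3)=+1, (1|3)=+1; (−1)^{-14·-20·1}·(+1)^-20·(+1)^-14 = +1.
(22, 2002 / ℚ) ramifies at {2, 11}: a division algebra.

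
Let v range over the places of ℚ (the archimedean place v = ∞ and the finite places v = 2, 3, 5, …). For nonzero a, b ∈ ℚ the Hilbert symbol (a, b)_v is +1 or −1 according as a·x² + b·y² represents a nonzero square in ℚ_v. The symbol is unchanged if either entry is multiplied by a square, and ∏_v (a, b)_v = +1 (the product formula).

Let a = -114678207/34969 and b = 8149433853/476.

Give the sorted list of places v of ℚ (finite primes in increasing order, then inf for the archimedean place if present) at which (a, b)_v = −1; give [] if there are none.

Mod squares: a ≡ -24087, b ≡ 11067. Check v ∈ {∞, 2, 3, 7, 11, 17, 23, 31, 37}.
v=∞: -24087 < 0 and 11067 > 0  ⇒  (a,b)_∞ = +1.
v=3: a=3^3·(≡2), b=3^1·(≡2) mod 3; (2|3)=-1, (2|3)=-1; (−1)^{3·1·1}·(-1)^1·(-1)^3 = -1.
v=31: a=31^1·(≡26), b=31^1·(≡20) mod 31; (26|31)=-1, (20|31)=+1; (−1)^{1·1·15}·(-1)^1·(+1)^1 = +1.
v=2: v_2(a)=0, v_2(b)=-2; units ≡ 1, 3 (mod 8); ε·ε+αω+βω = 0·1+0·1+-2·0 ≡ 0  ⇒  (a,b)_2 = +1.
v=11: a=11^-2·(≡9), b=11^2·(≡1) mod 11; (9|11)=+1, (1|11)=+1; (−1)^{-2·2·5}·(+1)^2·(+1)^-2 = +1.
v=23: a=23^2·(≡17), b=23^2·(≡16) mod 23; (17|23)=-1, (16|23)=+1; (−1)^{2·2·11}·(-1)^2·(+1)^2 = +1.
v=17: a=17^-2·(≡1), b=17^-1·(≡3) mod 17; (1|17)=+1, (3|17)=-1; (−1)^{-2·-1·8}·(+1)^-1·(-1)^-2 = +1.
v=37: a=37^1·(≡29), b=37^2·(≡26) mod 37; (29|37)=-1, (26|37)=+1; (−1)^{1·2·18}·(-1)^2·(+1)^1 = +1.
v=7: a=7^1·(≡6), b=7^-1·(≡3) mod 7; (6|7)=-1, (3|7)=-1; (−1)^{1·-1·3}·(-1)^-1·(-1)^1 = -1.
(-24087, 11067 / ℚ) ramifies at {3, 7}: a division algebra.

[3, 7]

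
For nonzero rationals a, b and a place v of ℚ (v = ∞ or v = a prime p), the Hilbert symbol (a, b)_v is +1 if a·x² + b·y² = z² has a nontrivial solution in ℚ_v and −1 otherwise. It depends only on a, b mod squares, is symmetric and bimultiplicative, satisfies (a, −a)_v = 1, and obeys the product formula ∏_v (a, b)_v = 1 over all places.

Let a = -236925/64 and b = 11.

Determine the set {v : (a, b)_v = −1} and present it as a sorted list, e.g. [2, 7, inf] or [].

[2, 13]

(a, b) ≡ (-13, 11) mod (ℚ^×)²; places V = {2, 3, 5, 11, 13, ∞}.
(a,b)_13: α=1, u≡12; β=0, v≡11 (mod 13); (12|13)=+1, (11|13)=-1; sign (−1)^0·+1^0·-1^1 = -1.
(a,b)_2: α=-6, β=0; u≡3, v≡3 (mod 8); ε(u)ε(v)=1·1, αω(v)=-6·1, βω(u)=0·1; sum ≡ 1  ⇒  -1.
(a,b)_∞: sgn(-13)=−, sgn(11)=+, so +1.
(a,b)_3: α=6, u≡2; β=0, v≡2 (mod 3); (2|3)=-1, (2|3)=-1; sign (−1)^0·-1^0·-1^6 = +1.
(a,b)_5: α=2, u≡2; β=0, v≡1 (mod 5); (2|5)=-1, (1|5)=+1; sign (−1)^0·-1^0·+1^2 = +1.
(a,b)_11: α=0, u≡9; β=1, v≡1 (mod 11); (9|11)=+1, (1|11)=+1; sign (−1)^0·+1^1·+1^0 = +1.
|Ram(-13, 11)| = 2, even; anisotropic at {2, 13}.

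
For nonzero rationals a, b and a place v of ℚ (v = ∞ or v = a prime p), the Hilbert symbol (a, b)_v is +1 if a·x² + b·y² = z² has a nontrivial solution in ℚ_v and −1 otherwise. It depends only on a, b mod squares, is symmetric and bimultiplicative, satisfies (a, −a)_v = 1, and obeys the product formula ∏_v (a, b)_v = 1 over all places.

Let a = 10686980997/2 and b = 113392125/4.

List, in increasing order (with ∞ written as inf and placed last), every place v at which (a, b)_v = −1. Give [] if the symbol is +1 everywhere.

Mod squares: a ≡ 154, b ≡ 85. Check v ∈ {∞, 2, 3, 5, 7, 11, 17}.
v=∞: 154 > 0 and 85 > 0  ⇒  (a,b)_∞ = +1.
v=17: a=17^2·(≡4), b=17^1·(≡14) mod 17; (4|17)=+1, (14|17)=-1; (−1)^{2·1·8}·(+1)^1·(-1)^2 = +1.
v=11: a=11^3·(≡1), b=11^2·(≡6) mod 11; (1|11)=+1, (6|11)=-1; (−1)^{3·2·5}·(+1)^2·(-1)^3 = -1.
v=7: a=7^3·(≡4), b=7^2·(≡4) mod 7; (4|7)=+1, (4|7)=+1; (−1)^{3·2·3}·(+1)^2·(+1)^3 = +1.
v=3: a=3^4·(≡1), b=3^2·(≡1) mod 3; (1|3)=+1, (1|3)=+1; (−1)^{4·2·1}·(+1)^2·(+1)^4 = +1.
v=2: v_2(a)=-1, v_2(b)=-2; units ≡ 5, 5 (mod 8); ε·ε+αω+βω = 0·0+-1·1+-2·1 ≡ 1  ⇒  (a,b)_2 = -1.
v=5: a=5^0·(≡1), b=5^3·(≡3) mod 5; (1|5)=+1, (3|5)=-1; (−1)^{0·3·2}·(+1)^3·(-1)^0 = +1.
Ram(154, 85) = {2, 11}; no ℚ_2-point on the conic.

[2, 11]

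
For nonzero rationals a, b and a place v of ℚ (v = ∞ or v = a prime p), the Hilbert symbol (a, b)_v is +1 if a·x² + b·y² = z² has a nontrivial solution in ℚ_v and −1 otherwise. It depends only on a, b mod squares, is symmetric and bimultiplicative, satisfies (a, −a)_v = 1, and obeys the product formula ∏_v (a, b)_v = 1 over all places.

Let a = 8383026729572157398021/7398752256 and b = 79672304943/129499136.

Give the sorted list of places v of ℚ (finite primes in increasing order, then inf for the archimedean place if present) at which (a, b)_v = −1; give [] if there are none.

[2, 11, 19, 31]

Mod squares: a ≡ 341, b ≡ 7243522. Check v ∈ {∞, 2, 3, 7, 11, 13, 19, 31, 37, 43}.
v=3: a=3^-2·(≡2), b=3^4·(≡1) mod 3; (2|3)=-1, (1|3)=+1; (−1)^{-2·4·1}·(-1)^4·(+1)^-2 = +1.
v=37: a=37^4·(≡23), b=37^2·(≡20) mod 37; (23|37)=-1, (20|37)=-1; (−1)^{4·2·18}·(-1)^2·(-1)^4 = +1.
v=∞: 341 > 0 and 7243522 > 0  ⇒  (a,b)_∞ = +1.
v=2: v_2(a)=-24, v_2(b)=-19; units ≡ 5, 1 (mod 8); ε·ε+αω+βω = 0·0+-24·0+-19·1 ≡ 1  ⇒  (a,b)_2 = -1.
v=43: a=43^2·(≡40), b=43^1·(≡25) mod 43; (40|43)=+1, (25|43)=+1; (−1)^{2·1·21}·(+1)^1·(+1)^2 = +1.
v=31: a=31^3·(≡11), b=31^1·(≡13) mod 31; (11|31)=-1, (13|31)=-1; (−1)^{3·1·15}·(-1)^1·(-1)^3 = -1.
v=13: a=13^2·(≡1), b=13^-1·(≡10) mod 13; (1|13)=+1, (10|13)=+1; (−1)^{2·-1·6}·(+1)^-1·(+1)^2 = +1.
v=19: a=19^2·(≡14), b=19^-1·(≡15) mod 19; (14|19)=-1, (15|19)=-1; (−1)^{2·-1·9}·(-1)^-1·(-1)^2 = -1.
v=11: a=11^3·(≡1), b=11^1·(≡3) mod 11; (1|11)=+1, (3|11)=+1; (−1)^{3·1·5}·(+1)^1·(+1)^3 = -1.
v=7: a=7^-2·(≡3), b=7^2·(≡6) mod 7; (3|7)=-1, (6|7)=-1; (−1)^{-2·2·3}·(-1)^2·(-1)^-2 = +1.
|Ram(341, 7243522)| = 4, even; anisotropic at {2, 11, 19, 31}.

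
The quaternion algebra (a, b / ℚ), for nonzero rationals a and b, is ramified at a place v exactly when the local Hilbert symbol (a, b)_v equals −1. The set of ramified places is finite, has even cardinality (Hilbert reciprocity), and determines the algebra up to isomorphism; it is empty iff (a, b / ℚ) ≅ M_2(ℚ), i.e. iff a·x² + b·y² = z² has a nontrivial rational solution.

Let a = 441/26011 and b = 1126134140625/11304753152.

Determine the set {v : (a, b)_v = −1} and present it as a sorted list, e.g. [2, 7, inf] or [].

[13, 19]

Mod squares: a ≡ 19, b ≡ 2470. Check v ∈ {∞, 2, 3, 5, 7, 11, 13, 19, 37}.
v=∞: 19 > 0 and 2470 > 0  ⇒  (a,b)_∞ = +1.
v=5: a=5^0·(≡1), b=5^7·(≡1) mod 5; (1|5)=+1, (1|5)=+1; (−1)^{0·7·2}·(+1)^7·(+1)^0 = +1.
v=7: a=7^2·(≡5), b=7^-4·(≡5) mod 7; (5|7)=-1, (5|7)=-1; (−1)^{2·-4·3}·(-1)^-4·(-1)^2 = +1.
v=3: a=3^2·(≡1), b=3^8·(≡1) mod 3; (1|3)=+1, (1|3)=+1; (−1)^{2·8·1}·(+1)^8·(+1)^2 = +1.
v=37: a=37^-2·(≡31), b=37^0·(≡10) mod 37; (31|37)=-1, (10|37)=+1; (−1)^{-2·0·18}·(-1)^0·(+1)^-2 = +1.
v=2: v_2(a)=0, v_2(b)=-11; units ≡ 3, 3 (mod 8); ε·ε+αω+βω = 1·1+0·1+-11·1 ≡ 0  ⇒  (a,b)_2 = +1.
v=19: a=19^-1·(≡4), b=19^-1·(≡17) mod 19; (4|19)=+1, (17|19)=+1; (−1)^{-1·-1·9}·(+1)^-1·(+1)^-1 = -1.
v=11: a=11^0·(≡8), b=11^-2·(≡8) mod 11; (8|11)=-1, (8|11)=-1; (−1)^{0·-2·5}·(-1)^-2·(-1)^0 = +1.
v=13: a=13^0·(≡7), b=13^3·(≡5) mod 13; (7|13)=-1, (5|13)=-1; (−1)^{0·3·6}·(-1)^3·(-1)^0 = -1.
(19, 2470 / ℚ) ramifies at {13, 19}: a division algebra.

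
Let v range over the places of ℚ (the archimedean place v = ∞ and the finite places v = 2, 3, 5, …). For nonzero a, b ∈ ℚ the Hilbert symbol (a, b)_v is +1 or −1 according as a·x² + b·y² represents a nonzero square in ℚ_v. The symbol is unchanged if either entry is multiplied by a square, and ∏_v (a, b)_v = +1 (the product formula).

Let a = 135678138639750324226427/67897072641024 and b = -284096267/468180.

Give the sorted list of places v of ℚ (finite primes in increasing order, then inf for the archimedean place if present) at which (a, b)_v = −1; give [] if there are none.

Mod squares: a ≡ 203, b ≡ -1015. Check v ∈ {∞, 2, 3, 5, 7, 11, 13, 17, 29}.
v=29: a=29^3·(≡23), b=29^1·(≡24) mod 29; (23|29)=+1, (24|29)=+1; (−1)^{3·1·14}·(+1)^1·(+1)^3 = +1.
v=13: a=13^10·(≡7), b=13^4·(≡1) mod 13; (7|13)=-1, (1|13)=+1; (−1)^{10·4·6}·(-1)^4·(+1)^10 = +1.
v=5: a=5^0·(≡3), b=5^-1·(≡3) mod 5; (3|5)=-1, (3|5)=-1; (−1)^{0·-1·2}·(-1)^-1·(-1)^0 = -1.
v=3: a=3^-8·(≡2), b=3^-4·(≡2) mod 3; (2|3)=-1, (2|3)=-1; (−1)^{-8·-4·1}·(-1)^-4·(-1)^-8 = +1.
v=7: a=7^9·(≡2), b=7^3·(≡1) mod 7; (2|7)=+1, (1|7)=+1; (−1)^{9·3·3}·(+1)^3·(+1)^9 = -1.
v=∞: 203 > 0 and -1015 < 0  ⇒  (a,b)_∞ = +1.
v=11: a=11^-2·(≡5), b=11^0·(≡2) mod 11; (5|11)=+1, (2|11)=-1; (−1)^{-2·0·5}·(+1)^0·(-1)^-2 = +1.
v=17: a=17^-4·(≡1), b=17^-2·(≡3) mod 17; (1|17)=+1, (3|17)=-1; (−1)^{-4·-2·8}·(+1)^-2·(-1)^-4 = +1.
v=2: v_2(a)=-10, v_2(b)=-2; units ≡ 3, 1 (mod 8); ε·ε+αω+βω = 1·0+-10·0+-2·1 ≡ 0  ⇒  (a,b)_2 = +1.
Ram(203, -1015) = {5, 7}; no ℚ_5-point on the conic.

[5, 7]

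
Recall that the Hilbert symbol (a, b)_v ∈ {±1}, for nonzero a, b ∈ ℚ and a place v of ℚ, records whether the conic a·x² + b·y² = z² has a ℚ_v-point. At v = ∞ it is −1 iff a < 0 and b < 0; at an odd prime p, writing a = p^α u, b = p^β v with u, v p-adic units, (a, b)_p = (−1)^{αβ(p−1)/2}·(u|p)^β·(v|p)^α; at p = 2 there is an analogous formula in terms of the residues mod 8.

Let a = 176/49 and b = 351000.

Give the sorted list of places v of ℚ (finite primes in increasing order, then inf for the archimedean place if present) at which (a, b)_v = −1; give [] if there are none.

[3, 13]

(a, b) ≡ (11, 390) mod (ℚ^×)²; places V = {2, 3, 5, 7, 11, 13, ∞}.
(a,b)_∞: sgn(11)=+, sgn(390)=+, so +1.
(a,b)_2: α=4, β=3; u≡3, v≡3 (mod 8); ε(u)ε(v)=1·1, αω(v)=4·1, βω(u)=3·1; sum ≡ 0  ⇒  +1.
(a,b)_5: α=0, u≡4; β=3, v≡3 (mod 5); (4|5)=+1, (3|5)=-1; sign (−1)^0·+1^3·-1^0 = +1.
(a,b)_11: α=1, u≡1; β=0, v≡1 (mod 11); (1|11)=+1, (1|11)=+1; sign (−1)^0·+1^0·+1^1 = +1.
(a,b)_3: α=0, u≡2; β=3, v≡1 (mod 3); (2|3)=-1, (1|3)=+1; sign (−1)^0·-1^3·+1^0 = -1.
(a,b)_13: α=0, u≡2; β=1, v≡12 (mod 13); (2|13)=-1, (12|13)=+1; sign (−1)^0·-1^1·+1^0 = -1.
(a,b)_7: α=-2, u≡1; β=0, v≡6 (mod 7); (1|7)=+1, (6|7)=-1; sign (−1)^0·+1^0·-1^-2 = +1.
Ram(11, 390) = {3, 13}; no ℚ_3-point on the conic.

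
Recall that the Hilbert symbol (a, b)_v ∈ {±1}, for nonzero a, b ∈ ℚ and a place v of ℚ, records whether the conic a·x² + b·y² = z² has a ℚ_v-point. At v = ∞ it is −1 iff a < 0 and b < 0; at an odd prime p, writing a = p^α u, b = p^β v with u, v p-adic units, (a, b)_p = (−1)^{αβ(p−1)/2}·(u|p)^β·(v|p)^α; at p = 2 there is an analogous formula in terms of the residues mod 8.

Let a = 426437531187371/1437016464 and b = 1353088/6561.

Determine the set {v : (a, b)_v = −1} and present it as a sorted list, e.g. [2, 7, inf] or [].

[]

(a, b) ≡ (11, 22) mod (ℚ^×)²; places V = {2, 3, 11, 13, 19, 31, ∞}.
(a,b)_∞: sgn(11)=+, sgn(22)=+, so +1.
(a,b)_19: α=2, u≡17; β=0, v≡10 (mod 19); (17|19)=+1, (10|19)=-1; sign (−1)^0·+1^0·-1^2 = +1.
(a,b)_31: α=6, u≡17; β=2, v≡27 (mod 31); (17|31)=-1, (27|31)=-1; sign (−1)^0·-1^2·-1^6 = +1.
(a,b)_13: α=-2, u≡5; β=0, v≡1 (mod 13); (5|13)=-1, (1|13)=+1; sign (−1)^0·-1^0·+1^-2 = +1.
(a,b)_2: α=-4, β=7; u≡3, v≡3 (mod 8); ε(u)ε(v)=1·1, αω(v)=-4·1, βω(u)=7·1; sum ≡ 0  ⇒  +1.
(a,b)_3: α=-12, u≡2; β=-8, v≡1 (mod 3); (2|3)=-1, (1|3)=+1; sign (−1)^0·-1^-8·+1^-12 = +1.
(a,b)_11: α=3, u≡1; β=1, v≡10 (mod 11); (1|11)=+1, (10|11)=-1; sign (−1)^1·+1^1·-1^3 = +1.
Ram(a, b) = ∅: the form 11·x² + 22·y² − z² is isotropic over every ℚ_v, so by Hasse–Minkowski it is isotropic over ℚ.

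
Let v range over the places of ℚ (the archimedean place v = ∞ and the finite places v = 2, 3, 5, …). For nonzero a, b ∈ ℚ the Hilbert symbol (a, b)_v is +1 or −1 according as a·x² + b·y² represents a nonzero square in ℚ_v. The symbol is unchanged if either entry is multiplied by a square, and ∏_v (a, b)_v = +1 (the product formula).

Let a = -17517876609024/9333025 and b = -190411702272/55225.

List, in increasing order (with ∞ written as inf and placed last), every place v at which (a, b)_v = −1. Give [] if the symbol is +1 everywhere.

[23, inf]

Mod squares: a ≡ -29, b ≡ -667. Check v ∈ {∞, 2, 3, 5, 11, 13, 23, 29, 47}.
v=11: a=11^2·(≡4), b=11^2·(≡4) mod 11; (4|11)=+1, (4|11)=+1; (−1)^{2·2·5}·(+1)^2·(+1)^2 = +1.
v=23: a=23^2·(≡5), b=23^1·(≡10) mod 23; (5|23)=-1, (10|23)=-1; (−1)^{2·1·11}·(-1)^1·(-1)^2 = -1.
v=∞: -29 < 0 and -667 < 0  ⇒  (a,b)_∞ = -1.
v=29: a=29^1·(≡16), b=29^1·(≡13) mod 29; (16|29)=+1, (13|29)=+1; (−1)^{1·1·14}·(+1)^1·(+1)^1 = +1.
v=5: a=5^-2·(≡1), b=5^-2·(≡2) mod 5; (1|5)=+1, (2|5)=-1; (−1)^{-2·-2·2}·(+1)^-2·(-1)^-2 = +1.
v=13: a=13^-2·(≡1), b=13^0·(≡1) mod 13; (1|13)=+1, (1|13)=+1; (−1)^{-2·0·6}·(+1)^0·(+1)^-2 = +1.
v=2: v_2(a)=20, v_2(b)=18; units ≡ 3, 5 (mod 8); ε·ε+αω+βω = 1·0+20·1+18·1 ≡ 0  ⇒  (a,b)_2 = +1.
v=47: a=47^-2·(≡32), b=47^-2·(≡22) mod 47; (32|47)=+1, (22|47)=-1; (−1)^{-2·-2·23}·(+1)^-2·(-1)^-2 = +1.
v=3: a=3^2·(≡1), b=3^2·(≡2) mod 3; (1|3)=+1, (2|3)=-1; (−1)^{2·2·1}·(+1)^2·(-1)^2 = +1.
(-29, -667 / ℚ) ramifies at {23, ∞}: a division algebra.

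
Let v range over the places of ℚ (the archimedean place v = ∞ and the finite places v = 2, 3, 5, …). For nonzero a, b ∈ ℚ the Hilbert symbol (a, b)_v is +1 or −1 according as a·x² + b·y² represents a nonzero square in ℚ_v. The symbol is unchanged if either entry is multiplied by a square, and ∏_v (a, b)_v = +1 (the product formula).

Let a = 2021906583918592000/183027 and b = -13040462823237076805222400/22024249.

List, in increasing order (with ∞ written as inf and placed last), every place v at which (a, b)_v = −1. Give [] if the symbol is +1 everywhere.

(a, b) ≡ (170085, -634825254) mod (ℚ^×)²; places V = {2, 3, 5, 7, 13, 17, 19, 23, 29, 31, 43, ∞}.
(a,b)_17: α=1, u≡15; β=1, v≡14 (mod 17); (15|17)=+1, (14|17)=-1; sign (−1)^0·+1^1·-1^1 = -1.
(a,b)_5: α=3, u≡3; β=2, v≡1 (mod 5); (3|5)=-1, (1|5)=+1; sign (−1)^0·-1^2·+1^3 = +1.
(a,b)_7: α=2, u≡3; β=3, v≡2 (mod 7); (3|7)=-1, (2|7)=+1; sign (−1)^0·-1^3·+1^2 = -1.
(a,b)_13: α=-2, u≡8; β=-2, v≡7 (mod 13); (8|13)=-1, (7|13)=-1; sign (−1)^0·-1^-2·-1^-2 = +1.
(a,b)_19: α=-2, u≡5; β=-4, v≡12 (mod 19); (5|19)=+1, (12|19)=-1; sign (−1)^0·+1^-4·-1^-2 = +1.
(a,b)_43: α=2, u≡20; β=3, v≡28 (mod 43); (20|43)=-1, (28|43)=-1; sign (−1)^0·-1^3·-1^2 = -1.
(a,b)_31: α=2, u≡14; β=3, v≡4 (mod 31); (14|31)=+1, (4|31)=+1; sign (−1)^0·+1^3·+1^2 = +1.
(a,b)_29: α=1, u≡4; β=1, v≡2 (mod 29); (4|29)=+1, (2|29)=-1; sign (−1)^0·+1^1·-1^1 = -1.
(a,b)_2: α=14, β=21; u≡5, v≡5 (mod 8); ε(u)ε(v)=0·0, αω(v)=14·1, βω(u)=21·1; sum ≡ 1  ⇒  -1.
(a,b)_∞: sgn(170085)=+, sgn(-634825254)=−, so +1.
(a,b)_23: α=1, u≡12; β=1, v≡12 (mod 23); (12|23)=+1, (12|23)=+1; sign (−1)^1·+1^1·+1^1 = -1.
(a,b)_3: α=-1, u≡1; β=3, v≡2 (mod 3); (1|3)=+1, (2|3)=-1; sign (−1)^1·+1^3·-1^-1 = +1.
Ram(170085, -634825254) = {2, 7, 17, 23, 29, 43}; no ℚ_2-point on the conic.

[2, 7, 17, 23, 29, 43]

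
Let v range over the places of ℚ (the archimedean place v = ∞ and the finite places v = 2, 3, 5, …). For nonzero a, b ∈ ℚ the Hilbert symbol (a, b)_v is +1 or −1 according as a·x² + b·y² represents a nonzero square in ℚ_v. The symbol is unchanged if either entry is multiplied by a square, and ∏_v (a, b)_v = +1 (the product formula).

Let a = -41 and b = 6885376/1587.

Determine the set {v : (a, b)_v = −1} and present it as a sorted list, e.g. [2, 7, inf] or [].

[2, 41]

Mod squares: a ≡ -41, b ≡ 3. Check v ∈ {∞, 2, 3, 23, 41}.
v=3: a=3^0·(≡1), b=3^-1·(≡1) mod 3; (1|3)=+1, (1|3)=+1; (−1)^{0·-1·1}·(+1)^-1·(+1)^0 = +1.
v=23: a=23^0·(≡5), b=23^-2·(≡9) mod 23; (5|23)=-1, (9|23)=+1; (−1)^{0·-2·11}·(-1)^-2·(+1)^0 = +1.
v=∞: -41 < 0 and 3 > 0  ⇒  (a,b)_∞ = +1.
v=41: a=41^1·(≡40), b=41^2·(≡14) mod 41; (40|41)=+1, (14|41)=-1; (−1)^{1·2·20}·(+1)^2·(-1)^1 = -1.
v=2: v_2(a)=0, v_2(b)=12; units ≡ 7, 3 (mod 8); ε·ε+αω+βω = 1·1+0·1+12·0 ≡ 1  ⇒  (a,b)_2 = -1.
(-41, 3 / ℚ) ramifies at {2, 41}: a division algebra.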